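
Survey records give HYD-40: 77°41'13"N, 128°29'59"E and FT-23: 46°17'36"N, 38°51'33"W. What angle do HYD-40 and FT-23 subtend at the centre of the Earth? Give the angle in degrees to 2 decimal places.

55.77°

HYD-40: φ = +77.68694°, λ = +128.49972°
FT-23: φ = +46.29333°, λ = -38.85917°
Δφ = -31.3936°,  Δλ = -167.3589°
a = sin²(Δφ/2) + cos φ₁ cos φ₂ sin²(Δλ/2) = 0.218760
c = 2·arcsin(√a) = 0.973415 rad = 55.7726°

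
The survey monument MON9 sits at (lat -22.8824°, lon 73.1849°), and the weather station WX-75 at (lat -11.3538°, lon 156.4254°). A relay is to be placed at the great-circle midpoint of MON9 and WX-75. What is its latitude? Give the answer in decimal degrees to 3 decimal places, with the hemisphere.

Bx = cos φ₂ cos Δλ = 0.115399,  By = cos φ₂ sin Δλ = 0.973615
φₘ = atan2(sin φ₁ + sin φ₂, √((cos φ₁ + Bx)² + By²)) = -22.38330°
λₘ = λ₁ + atan2(By, cos φ₁ + Bx) = 116.38742°

22.383°S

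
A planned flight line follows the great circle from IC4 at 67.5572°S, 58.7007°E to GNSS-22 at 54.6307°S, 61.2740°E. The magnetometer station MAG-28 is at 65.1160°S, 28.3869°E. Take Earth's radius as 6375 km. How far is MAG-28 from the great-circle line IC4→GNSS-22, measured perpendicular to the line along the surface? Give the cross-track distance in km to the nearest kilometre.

1347 km

δ₁₃ = central angle IC4→MAG-28 = 0.214283 rad  (haversine)
θ₁₃ = bearing IC4→MAG-28 = 267.148°,  θ₁₂ = bearing IC4→GNSS-22 = 6.643°
dₓₜ = R·arcsin(sin δ₁₃ · sin(θ₁₃ − θ₁₂)) = 6375·arcsin(0.21265·sin(260.505°)) = -1347.058 km
|dₓₜ| = 1347.058 km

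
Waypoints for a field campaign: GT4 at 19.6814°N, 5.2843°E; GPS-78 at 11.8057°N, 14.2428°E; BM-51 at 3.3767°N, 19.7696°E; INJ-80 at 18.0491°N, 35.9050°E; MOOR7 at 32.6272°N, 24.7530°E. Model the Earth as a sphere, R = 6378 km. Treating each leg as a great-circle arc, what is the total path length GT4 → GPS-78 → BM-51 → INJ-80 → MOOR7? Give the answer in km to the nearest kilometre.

GT4→GPS-78: c = 0.203701 rad, d = 1299.20 km
GPS-78→BM-51: c = 0.175406 rad, d = 1118.74 km
BM-51→INJ-80: c = 0.376381 rad, d = 2400.56 km
INJ-80→MOOR7: c = 0.308845 rad, d = 1969.81 km
Total = 1299.20 + 1118.74 + 2400.56 + 1969.81 = 6788.31 km

6788 km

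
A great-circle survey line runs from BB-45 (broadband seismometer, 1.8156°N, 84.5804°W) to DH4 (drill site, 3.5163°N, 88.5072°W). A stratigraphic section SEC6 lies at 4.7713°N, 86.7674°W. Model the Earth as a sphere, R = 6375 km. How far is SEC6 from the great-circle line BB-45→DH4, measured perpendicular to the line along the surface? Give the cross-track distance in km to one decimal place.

δ₁₃ = central angle BB-45→SEC6 = 0.064133 rad  (haversine)
θ₁₃ = bearing BB-45→SEC6 = 323.603°,  θ₁₂ = bearing BB-45→DH4 = 293.523°
dₓₜ = R·arcsin(sin δ₁₃ · sin(θ₁₃ − θ₁₂)) = 6375·arcsin(0.06409·sin(30.081°)) = 204.816 km
|dₓₜ| = 204.816 km

204.8 km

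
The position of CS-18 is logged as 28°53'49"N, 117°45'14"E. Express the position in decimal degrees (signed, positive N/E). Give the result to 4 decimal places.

lat: 28.8969° N → +28.8969°
lon: 117.7539° E → +117.7539°

+28.8969°, +117.7539°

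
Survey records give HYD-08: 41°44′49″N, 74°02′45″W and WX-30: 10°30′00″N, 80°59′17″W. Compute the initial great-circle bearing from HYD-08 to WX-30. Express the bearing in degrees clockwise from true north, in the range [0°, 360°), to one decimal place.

HYD-08: φ = +41.74694°, λ = -74.04583°
WX-30: φ = +10.50000°, λ = -80.98806°
Δλ = -6.9422°
y = sin Δλ · cos φ₂ = -0.118844
x = cos φ₁ sin φ₂ − sin φ₁ cos φ₂ cos Δλ = -0.513928
θ = atan2(y, x) = -166.9794° → 193.0206° (mod 360°)

193.0°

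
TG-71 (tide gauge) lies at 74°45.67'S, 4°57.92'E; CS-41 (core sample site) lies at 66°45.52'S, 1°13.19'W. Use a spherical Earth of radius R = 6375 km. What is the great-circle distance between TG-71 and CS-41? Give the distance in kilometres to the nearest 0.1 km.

TG-71: φ = -74.76117°, λ = +4.96533°
CS-41: φ = -66.75867°, λ = -1.21983°
Δφ = 8.0025°,  Δλ = -6.1852°
a = sin²(Δφ/2) + cos φ₁ cos φ₂ sin²(Δλ/2) = 0.005171
c = 2·arcsin(√a) = 0.143942 rad = 8.2473°
d = R·c = 6375 × 0.143942 = 917.6 km

917.6 km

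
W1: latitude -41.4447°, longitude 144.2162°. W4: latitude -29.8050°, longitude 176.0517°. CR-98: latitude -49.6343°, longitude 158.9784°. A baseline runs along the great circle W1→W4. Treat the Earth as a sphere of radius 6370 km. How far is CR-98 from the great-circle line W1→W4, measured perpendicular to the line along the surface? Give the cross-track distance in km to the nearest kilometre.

δ₁₃ = central angle W1→CR-98 = 0.229514 rad  (haversine)
θ₁₃ = bearing W1→CR-98 = 133.499°,  θ₁₂ = bearing W1→W4 = 75.854°
dₓₜ = R·arcsin(sin δ₁₃ · sin(θ₁₃ − θ₁₂)) = 6370·arcsin(0.22750·sin(57.644°)) = 1231.865 km
|dₓₜ| = 1231.865 km

1232 km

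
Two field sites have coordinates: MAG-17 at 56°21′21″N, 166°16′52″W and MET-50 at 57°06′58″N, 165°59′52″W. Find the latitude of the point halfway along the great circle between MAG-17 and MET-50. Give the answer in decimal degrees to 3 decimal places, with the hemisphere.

56.736°N

MAG-17: φ = +56.35583°, λ = -166.28111°
MET-50: φ = +57.11611°, λ = -165.99778°
Bx = cos φ₂ cos Δλ = 0.542932,  By = cos φ₂ sin Δλ = 0.002685
φₘ = atan2(sin φ₁ + sin φ₂, √((cos φ₁ + Bx)² + By²)) = 56.73605°
λₘ = λ₁ + atan2(By, cos φ₁ + Bx) = -166.14088°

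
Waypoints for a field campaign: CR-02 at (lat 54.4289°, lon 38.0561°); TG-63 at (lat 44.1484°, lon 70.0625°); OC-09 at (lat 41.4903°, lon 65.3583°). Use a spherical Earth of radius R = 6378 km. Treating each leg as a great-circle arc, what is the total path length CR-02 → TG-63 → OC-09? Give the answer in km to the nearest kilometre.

3045 km

CR-02→TG-63: c = 0.401448 rad, d = 2560.43 km
TG-63→OC-09: c = 0.075999 rad, d = 484.72 km
Total = 2560.43 + 484.72 = 3045.16 km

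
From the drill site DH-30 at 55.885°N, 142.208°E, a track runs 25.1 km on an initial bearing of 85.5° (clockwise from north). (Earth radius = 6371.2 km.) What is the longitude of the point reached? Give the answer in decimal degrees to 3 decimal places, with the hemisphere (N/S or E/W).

142.609°E

δ = d/R = 25.1/6371.2 = 0.003940 rad
φ₂ = arcsin(sin φ₁ cos δ + cos φ₁ sin δ cos θ)
   = arcsin(0.82791·0.99999 + 0.56086·0.00394·0.07846) = 55.90206°
λ₂ = λ₁ + atan2(sin θ sin δ cos φ₁, cos δ − sin φ₁ sin φ₂) = 142.60940°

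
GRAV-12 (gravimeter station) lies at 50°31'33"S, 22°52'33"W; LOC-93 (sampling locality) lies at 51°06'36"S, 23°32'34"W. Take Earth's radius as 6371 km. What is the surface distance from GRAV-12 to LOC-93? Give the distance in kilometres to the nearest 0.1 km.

GRAV-12: φ = -50.52583°, λ = -22.87583°
LOC-93: φ = -51.11000°, λ = -23.54278°
Δφ = -0.5842°,  Δλ = -0.6669°
a = sin²(Δφ/2) + cos φ₁ cos φ₂ sin²(Δλ/2) = 0.000040
c = 2·arcsin(√a) = 0.012571 rad = 0.7203°
d = R·c = 6371 × 0.012571 = 80.1 km

80.1 km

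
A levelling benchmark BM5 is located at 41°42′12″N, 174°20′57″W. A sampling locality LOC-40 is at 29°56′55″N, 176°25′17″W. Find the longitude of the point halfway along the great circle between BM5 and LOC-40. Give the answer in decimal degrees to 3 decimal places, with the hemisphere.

175.462°W

BM5: φ = +41.70333°, λ = -174.34917°
LOC-40: φ = +29.94861°, λ = -176.42139°
Bx = cos φ₂ cos Δλ = 0.865907,  By = cos φ₂ sin Δλ = -0.031331
φₘ = atan2(sin φ₁ + sin φ₂, √((cos φ₁ + Bx)² + By²)) = 35.83039°
λₘ = λ₁ + atan2(By, cos φ₁ + Bx) = -175.46228°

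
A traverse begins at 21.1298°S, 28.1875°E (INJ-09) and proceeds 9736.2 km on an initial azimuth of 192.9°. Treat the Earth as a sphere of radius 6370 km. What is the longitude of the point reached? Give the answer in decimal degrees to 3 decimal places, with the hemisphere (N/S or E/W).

116.215°W

δ = d/R = 9736.2/6370 = 1.528446 rad
φ₂ = arcsin(sin φ₁ cos δ + cos φ₁ sin δ cos θ)
   = arcsin(-0.36048·0.04234 + 0.93277·0.99910·-0.97476) = -67.46880°
λ₂ = λ₁ + atan2(sin θ sin δ cos φ₁, cos δ − sin φ₁ sin φ₂) = -116.21464°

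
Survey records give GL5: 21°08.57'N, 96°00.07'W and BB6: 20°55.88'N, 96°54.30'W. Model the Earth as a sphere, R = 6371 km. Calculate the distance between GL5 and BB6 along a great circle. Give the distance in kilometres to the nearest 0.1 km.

GL5: φ = +21.14283°, λ = -96.00117°
BB6: φ = +20.93133°, λ = -96.90500°
Δφ = -0.2115°,  Δλ = -0.9038°
a = sin²(Δφ/2) + cos φ₁ cos φ₂ sin²(Δλ/2) = 0.000058
c = 2·arcsin(√a) = 0.015179 rad = 0.8697°
d = R·c = 6371 × 0.015179 = 96.7 km

96.7 km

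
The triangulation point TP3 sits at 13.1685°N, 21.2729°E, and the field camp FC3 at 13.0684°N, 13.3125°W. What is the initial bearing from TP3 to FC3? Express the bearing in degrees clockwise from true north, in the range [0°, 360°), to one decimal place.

273.9°

Δλ = -34.5854°
y = sin Δλ · cos φ₂ = -0.552933
x = cos φ₁ sin φ₂ − sin φ₁ cos φ₂ cos Δλ = 0.037470
θ = atan2(y, x) = -86.1233° → 273.8767° (mod 360°)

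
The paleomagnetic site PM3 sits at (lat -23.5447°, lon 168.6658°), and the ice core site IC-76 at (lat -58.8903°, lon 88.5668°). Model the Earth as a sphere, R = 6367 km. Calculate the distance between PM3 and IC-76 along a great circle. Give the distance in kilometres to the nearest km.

7217 km

Δφ = -35.3456°,  Δλ = -80.0990°
a = sin²(Δφ/2) + cos φ₁ cos φ₂ sin²(Δλ/2) = 0.288271
c = 2·arcsin(√a) = 1.133537 rad = 64.9469°
d = R·c = 6367 × 1.133537 = 7217.2 km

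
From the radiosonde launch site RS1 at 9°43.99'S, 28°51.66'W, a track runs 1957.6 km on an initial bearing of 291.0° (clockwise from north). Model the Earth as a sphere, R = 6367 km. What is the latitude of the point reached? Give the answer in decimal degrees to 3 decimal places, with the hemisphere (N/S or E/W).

3.109°S

RS1: φ = -9.73317°, λ = -28.86100°
δ = d/R = 1957.6/6367 = 0.307460 rad
φ₂ = arcsin(sin φ₁ cos δ + cos φ₁ sin δ cos θ)
   = arcsin(-0.16906·0.95311 + 0.98561·0.30264·0.35837) = -3.10907°
λ₂ = λ₁ + atan2(sin θ sin δ cos φ₁, cos δ − sin φ₁ sin φ₂) = -45.29761°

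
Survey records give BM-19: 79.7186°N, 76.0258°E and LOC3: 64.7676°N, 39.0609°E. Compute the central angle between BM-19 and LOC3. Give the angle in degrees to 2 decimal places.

Δφ = -14.9510°,  Δλ = -36.9649°
a = sin²(Δφ/2) + cos φ₁ cos φ₂ sin²(Δλ/2) = 0.024573
c = 2·arcsin(√a) = 0.314814 rad = 18.0375°

18.04°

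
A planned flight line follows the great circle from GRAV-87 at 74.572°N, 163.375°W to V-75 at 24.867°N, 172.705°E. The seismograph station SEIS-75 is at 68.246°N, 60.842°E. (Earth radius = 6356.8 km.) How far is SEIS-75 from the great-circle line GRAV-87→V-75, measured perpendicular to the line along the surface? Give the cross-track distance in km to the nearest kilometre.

3076 km

δ₁₃ = central angle GRAV-87→SEIS-75 = 0.601210 rad  (haversine)
θ₁₃ = bearing GRAV-87→SEIS-75 = 332.810°,  θ₁₂ = bearing GRAV-87→V-75 = 208.147°
dₓₜ = R·arcsin(sin δ₁₃ · sin(θ₁₃ − θ₁₂)) = 6356.8·arcsin(0.56564·sin(124.664°)) = 3076.116 km
|dₓₜ| = 3076.116 km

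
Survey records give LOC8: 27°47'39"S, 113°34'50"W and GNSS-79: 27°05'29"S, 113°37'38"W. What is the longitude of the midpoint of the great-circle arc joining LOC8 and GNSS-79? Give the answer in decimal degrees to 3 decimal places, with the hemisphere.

LOC8: φ = -27.79417°, λ = -113.58056°
GNSS-79: φ = -27.09139°, λ = -113.62722°
Bx = cos φ₂ cos Δλ = 0.890281,  By = cos φ₂ sin Δλ = -0.000725
φₘ = atan2(sin φ₁ + sin φ₂, √((cos φ₁ + Bx)² + By²)) = -27.44278°
λₘ = λ₁ + atan2(By, cos φ₁ + Bx) = -113.60396°

113.604°W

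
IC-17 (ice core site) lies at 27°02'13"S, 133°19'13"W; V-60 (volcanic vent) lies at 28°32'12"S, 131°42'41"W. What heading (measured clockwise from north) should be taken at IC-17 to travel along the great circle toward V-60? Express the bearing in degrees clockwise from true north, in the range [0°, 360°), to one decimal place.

136.9°

IC-17: φ = -27.03694°, λ = -133.32028°
V-60: φ = -28.53667°, λ = -131.71139°
Δλ = 1.6089°
y = sin Δλ · cos φ₂ = 0.024666
x = cos φ₁ sin φ₂ − sin φ₁ cos φ₂ cos Δλ = -0.026330
θ = atan2(y, x) = 136.8687° → 136.8687° (mod 360°)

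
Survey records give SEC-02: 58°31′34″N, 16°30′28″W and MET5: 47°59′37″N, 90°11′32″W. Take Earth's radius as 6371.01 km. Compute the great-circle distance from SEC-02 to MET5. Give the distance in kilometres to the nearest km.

4776 km

SEC-02: φ = +58.52611°, λ = -16.50778°
MET5: φ = +47.99361°, λ = -90.19222°
Δφ = -10.5325°,  Δλ = -73.6844°
a = sin²(Δφ/2) + cos φ₁ cos φ₂ sin²(Δλ/2) = 0.134047
c = 2·arcsin(√a) = 0.749683 rad = 42.9536°
d = R·c = 6371.01 × 0.749683 = 4776.2 km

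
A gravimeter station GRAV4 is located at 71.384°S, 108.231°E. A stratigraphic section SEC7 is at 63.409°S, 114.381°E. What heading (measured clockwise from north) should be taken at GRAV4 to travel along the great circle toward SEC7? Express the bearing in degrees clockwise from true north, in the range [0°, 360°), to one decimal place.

19.4°

Δλ = 6.1500°
y = sin Δλ · cos φ₂ = 0.047954
x = cos φ₁ sin φ₂ − sin φ₁ cos φ₂ cos Δλ = 0.136300
θ = atan2(y, x) = 19.3833° → 19.3833° (mod 360°)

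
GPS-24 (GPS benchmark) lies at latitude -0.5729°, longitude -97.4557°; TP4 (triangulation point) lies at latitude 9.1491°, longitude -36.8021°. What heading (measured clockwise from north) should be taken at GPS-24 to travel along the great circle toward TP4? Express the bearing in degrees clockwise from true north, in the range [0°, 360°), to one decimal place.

79.2°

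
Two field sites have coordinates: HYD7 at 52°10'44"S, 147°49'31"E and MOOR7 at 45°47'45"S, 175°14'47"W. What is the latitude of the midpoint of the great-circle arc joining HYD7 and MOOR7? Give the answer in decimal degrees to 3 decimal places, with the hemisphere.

HYD7: φ = -52.17889°, λ = +147.82528°
MOOR7: φ = -45.79583°, λ = -175.24639°
Bx = cos φ₂ cos Δλ = 0.557347,  By = cos φ₂ sin Δλ = 0.418899
φₘ = atan2(sin φ₁ + sin φ₂, √((cos φ₁ + Bx)² + By²)) = -50.47417°
λₘ = λ₁ + atan2(By, cos φ₁ + Bx) = 167.51587°

50.474°S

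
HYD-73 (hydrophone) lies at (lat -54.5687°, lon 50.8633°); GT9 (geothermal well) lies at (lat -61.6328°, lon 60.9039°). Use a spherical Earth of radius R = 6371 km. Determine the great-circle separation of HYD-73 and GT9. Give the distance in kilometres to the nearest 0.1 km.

Δφ = -7.0641°,  Δλ = 10.0406°
a = sin²(Δφ/2) + cos φ₁ cos φ₂ sin²(Δλ/2) = 0.005905
c = 2·arcsin(√a) = 0.153835 rad = 8.8141°
d = R·c = 6371 × 0.153835 = 980.1 km

980.1 km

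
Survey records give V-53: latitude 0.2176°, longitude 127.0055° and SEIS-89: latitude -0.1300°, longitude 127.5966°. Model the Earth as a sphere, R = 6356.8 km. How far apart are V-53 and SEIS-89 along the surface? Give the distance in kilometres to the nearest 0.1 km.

Δφ = -0.3476°,  Δλ = 0.5911°
a = sin²(Δφ/2) + cos φ₁ cos φ₂ sin²(Δλ/2) = 0.000036
c = 2·arcsin(√a) = 0.011968 rad = 0.6857°
d = R·c = 6356.8 × 0.011968 = 76.1 km

76.1 km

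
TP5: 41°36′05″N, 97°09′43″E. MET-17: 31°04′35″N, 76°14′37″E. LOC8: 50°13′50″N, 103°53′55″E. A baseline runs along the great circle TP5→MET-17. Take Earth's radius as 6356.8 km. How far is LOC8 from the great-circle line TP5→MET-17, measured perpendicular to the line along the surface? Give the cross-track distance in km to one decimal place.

675.1 km

TP5: φ = +41.60139°, λ = +97.16194°
MET-17: φ = +31.07639°, λ = +76.24361°
LOC8: φ = +50.23056°, λ = +103.89861°
δ₁₃ = central angle TP5→LOC8 = 0.171221 rad  (haversine)
θ₁₃ = bearing TP5→LOC8 = 26.131°,  θ₁₂ = bearing TP5→MET-17 = 244.603°
dₓₜ = R·arcsin(sin δ₁₃ · sin(θ₁₃ − θ₁₂)) = 6356.8·arcsin(0.17039·sin(-218.472°)) = 675.106 km
|dₓₜ| = 675.106 km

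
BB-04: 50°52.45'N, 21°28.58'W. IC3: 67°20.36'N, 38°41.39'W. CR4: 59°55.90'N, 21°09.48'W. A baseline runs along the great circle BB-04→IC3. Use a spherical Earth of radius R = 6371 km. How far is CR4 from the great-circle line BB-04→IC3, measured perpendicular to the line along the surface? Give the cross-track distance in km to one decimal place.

376.4 km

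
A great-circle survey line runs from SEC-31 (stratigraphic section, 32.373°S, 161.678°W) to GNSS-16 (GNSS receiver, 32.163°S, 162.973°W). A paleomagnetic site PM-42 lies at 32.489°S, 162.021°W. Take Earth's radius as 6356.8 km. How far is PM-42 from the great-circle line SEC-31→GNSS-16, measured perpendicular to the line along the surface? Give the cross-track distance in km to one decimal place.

δ₁₃ = central angle SEC-31→PM-42 = 0.005443 rad  (haversine)
θ₁₃ = bearing SEC-31→PM-42 = 248.073°,  θ₁₂ = bearing SEC-31→GNSS-16 = 280.510°
dₓₜ = R·arcsin(sin δ₁₃ · sin(θ₁₃ − θ₁₂)) = 6356.8·arcsin(0.00544·sin(-32.437°)) = -18.560 km
|dₓₜ| = 18.560 km

18.6 km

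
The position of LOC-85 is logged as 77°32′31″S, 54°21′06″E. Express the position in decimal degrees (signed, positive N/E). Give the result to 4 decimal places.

lat: 77.5419° S → -77.5419°
lon: 54.3517° E → +54.3517°

-77.5419°, +54.3517°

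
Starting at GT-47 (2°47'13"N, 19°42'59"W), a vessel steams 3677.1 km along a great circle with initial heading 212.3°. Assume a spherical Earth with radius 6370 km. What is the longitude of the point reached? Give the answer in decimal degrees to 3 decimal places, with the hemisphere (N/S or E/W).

38.459°W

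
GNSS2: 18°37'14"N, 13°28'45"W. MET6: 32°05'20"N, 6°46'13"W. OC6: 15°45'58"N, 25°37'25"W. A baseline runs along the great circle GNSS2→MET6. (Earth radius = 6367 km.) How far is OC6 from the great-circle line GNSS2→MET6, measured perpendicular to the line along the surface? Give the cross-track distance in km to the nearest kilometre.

GNSS2: φ = +18.62056°, λ = -13.47917°
MET6: φ = +32.08889°, λ = -6.77028°
OC6: φ = +15.76611°, λ = -25.62361°
δ₁₃ = central angle GNSS2→OC6 = 0.208469 rad  (haversine)
θ₁₃ = bearing GNSS2→OC6 = 258.031°,  θ₁₂ = bearing GNSS2→MET6 = 22.861°
dₓₜ = R·arcsin(sin δ₁₃ · sin(θ₁₃ − θ₁₂)) = 6367·arcsin(0.20696·sin(235.170°)) = -1086.927 km
|dₓₜ| = 1086.927 km

1087 km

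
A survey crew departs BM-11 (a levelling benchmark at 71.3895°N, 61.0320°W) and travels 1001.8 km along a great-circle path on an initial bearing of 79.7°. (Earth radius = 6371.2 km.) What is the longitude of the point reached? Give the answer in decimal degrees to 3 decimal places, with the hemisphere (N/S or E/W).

32.942°W

δ = d/R = 1001.8/6371.2 = 0.157239 rad
φ₂ = arcsin(sin φ₁ cos δ + cos φ₁ sin δ cos θ)
   = arcsin(0.94771·0.98766 + 0.31913·0.15659·0.17880) = 70.90086°
λ₂ = λ₁ + atan2(sin θ sin δ cos φ₁, cos δ − sin φ₁ sin φ₂) = -32.94165°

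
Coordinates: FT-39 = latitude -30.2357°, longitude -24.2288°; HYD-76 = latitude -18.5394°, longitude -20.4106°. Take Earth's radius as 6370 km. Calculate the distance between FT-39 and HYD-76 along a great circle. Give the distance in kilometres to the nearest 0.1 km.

Δφ = 11.6963°,  Δλ = 3.8182°
a = sin²(Δφ/2) + cos φ₁ cos φ₂ sin²(Δλ/2) = 0.011291
c = 2·arcsin(√a) = 0.212921 rad = 12.1995°
d = R·c = 6370 × 0.212921 = 1356.3 km

1356.3 km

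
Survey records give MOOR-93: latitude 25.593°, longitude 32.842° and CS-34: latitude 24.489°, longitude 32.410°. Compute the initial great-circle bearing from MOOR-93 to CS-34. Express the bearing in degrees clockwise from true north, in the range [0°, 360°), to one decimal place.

199.6°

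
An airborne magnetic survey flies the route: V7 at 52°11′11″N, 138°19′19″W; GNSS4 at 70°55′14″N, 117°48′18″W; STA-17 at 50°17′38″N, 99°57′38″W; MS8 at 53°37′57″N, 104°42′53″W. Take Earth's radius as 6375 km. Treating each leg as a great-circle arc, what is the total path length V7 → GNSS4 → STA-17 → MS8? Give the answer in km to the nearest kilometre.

5288 km

V7: φ = +52.18639°, λ = -138.32194°
GNSS4: φ = +70.92056°, λ = -117.80500°
STA-17: φ = +50.29389°, λ = -99.96056°
MS8: φ = +53.63250°, λ = -104.71472°
V7→GNSS4: c = 0.364487 rad, d = 2323.60 km
GNSS4→STA-17: c = 0.387519 rad, d = 2470.43 km
STA-17→MS8: c = 0.077486 rad, d = 493.97 km
Total = 2323.60 + 2470.43 + 493.97 = 5288.01 km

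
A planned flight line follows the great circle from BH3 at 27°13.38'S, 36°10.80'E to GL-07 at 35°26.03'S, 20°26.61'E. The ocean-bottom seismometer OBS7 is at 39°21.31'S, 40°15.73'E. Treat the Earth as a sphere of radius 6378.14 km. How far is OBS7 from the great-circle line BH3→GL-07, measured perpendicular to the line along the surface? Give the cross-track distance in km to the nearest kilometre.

1310 km

BH3: φ = -27.22300°, λ = +36.18000°
GL-07: φ = -35.43383°, λ = +20.44350°
OBS7: φ = -39.35517°, λ = +40.26217°
δ₁₃ = central angle BH3→OBS7 = 0.219892 rad  (haversine)
θ₁₃ = bearing BH3→OBS7 = 165.383°,  θ₁₂ = bearing BH3→GL-07 = 234.644°
dₓₜ = R·arcsin(sin δ₁₃ · sin(θ₁₃ − θ₁₂)) = 6378.14·arcsin(0.21812·sin(-69.261°)) = -1310.276 km
|dₓₜ| = 1310.276 km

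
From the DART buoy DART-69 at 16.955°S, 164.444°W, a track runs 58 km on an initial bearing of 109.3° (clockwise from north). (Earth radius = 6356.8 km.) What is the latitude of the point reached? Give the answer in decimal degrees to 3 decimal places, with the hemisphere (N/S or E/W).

17.127°S

δ = d/R = 58/6356.8 = 0.009124 rad
φ₂ = arcsin(sin φ₁ cos δ + cos φ₁ sin δ cos θ)
   = arcsin(-0.29162·0.99996 + 0.95653·0.00912·-0.33051) = -17.12713°
λ₂ = λ₁ + atan2(sin θ sin δ cos φ₁, cos δ − sin φ₁ sin φ₂) = -163.92771°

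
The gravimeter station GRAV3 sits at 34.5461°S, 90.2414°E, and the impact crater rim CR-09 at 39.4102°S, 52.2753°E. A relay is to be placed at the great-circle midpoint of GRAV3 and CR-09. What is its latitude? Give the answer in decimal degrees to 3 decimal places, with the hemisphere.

38.527°S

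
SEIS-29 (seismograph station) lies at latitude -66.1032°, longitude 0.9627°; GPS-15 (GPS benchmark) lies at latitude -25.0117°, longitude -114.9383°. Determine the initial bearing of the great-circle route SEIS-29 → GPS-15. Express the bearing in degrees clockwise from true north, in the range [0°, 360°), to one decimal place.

Δλ = -115.9010°
y = sin Δλ · cos φ₂ = -0.815192
x = cos φ₁ sin φ₂ − sin φ₁ cos φ₂ cos Δλ = -0.533193
θ = atan2(y, x) = -123.1875° → 236.8125° (mod 360°)

236.8°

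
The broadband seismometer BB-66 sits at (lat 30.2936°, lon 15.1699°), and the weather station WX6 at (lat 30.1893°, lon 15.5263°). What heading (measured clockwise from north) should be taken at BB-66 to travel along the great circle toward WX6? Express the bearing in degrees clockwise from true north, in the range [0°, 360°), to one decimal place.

108.6°

Δλ = 0.3564°
y = sin Δλ · cos φ₂ = 0.005377
x = cos φ₁ sin φ₂ − sin φ₁ cos φ₂ cos Δλ = -0.001812
θ = atan2(y, x) = 108.6239° → 108.6239° (mod 360°)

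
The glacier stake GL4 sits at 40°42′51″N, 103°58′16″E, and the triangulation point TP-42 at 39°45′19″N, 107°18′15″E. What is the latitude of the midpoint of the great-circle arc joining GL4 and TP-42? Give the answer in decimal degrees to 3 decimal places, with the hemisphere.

GL4: φ = +40.71417°, λ = +103.97111°
TP-42: φ = +39.75528°, λ = +107.30417°
Bx = cos φ₂ cos Δλ = 0.767482,  By = cos φ₂ sin Δλ = 0.044697
φₘ = atan2(sin φ₁ + sin φ₂, √((cos φ₁ + Bx)² + By²)) = 40.24667°
λₘ = λ₁ + atan2(By, cos φ₁ + Bx) = 105.64944°

40.247°N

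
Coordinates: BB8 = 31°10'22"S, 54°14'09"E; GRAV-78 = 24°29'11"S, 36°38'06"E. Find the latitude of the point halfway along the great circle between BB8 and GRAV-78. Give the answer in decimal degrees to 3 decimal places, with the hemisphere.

28.110°S

BB8: φ = -31.17278°, λ = +54.23583°
GRAV-78: φ = -24.48639°, λ = +36.63500°
Bx = cos φ₂ cos Δλ = 0.867456,  By = cos φ₂ sin Δλ = -0.275187
φₘ = atan2(sin φ₁ + sin φ₂, √((cos φ₁ + Bx)² + By²)) = -28.11038°
λₘ = λ₁ + atan2(By, cos φ₁ + Bx) = 45.16188°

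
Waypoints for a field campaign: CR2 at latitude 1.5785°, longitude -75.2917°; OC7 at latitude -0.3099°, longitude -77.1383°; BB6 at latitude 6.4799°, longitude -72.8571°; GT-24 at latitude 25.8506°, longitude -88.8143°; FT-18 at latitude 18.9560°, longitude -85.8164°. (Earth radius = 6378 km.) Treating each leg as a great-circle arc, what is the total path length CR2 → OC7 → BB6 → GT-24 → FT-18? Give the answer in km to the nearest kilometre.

4757 km

CR2→OC7: c = 0.046095 rad, d = 294.00 km
OC7→BB6: c = 0.140013 rad, d = 893.01 km
BB6→GT-24: c = 0.430069 rad, d = 2742.98 km
GT-24→FT-18: c = 0.129676 rad, d = 827.07 km
Total = 294.00 + 893.01 + 2742.98 + 827.07 = 4757.05 km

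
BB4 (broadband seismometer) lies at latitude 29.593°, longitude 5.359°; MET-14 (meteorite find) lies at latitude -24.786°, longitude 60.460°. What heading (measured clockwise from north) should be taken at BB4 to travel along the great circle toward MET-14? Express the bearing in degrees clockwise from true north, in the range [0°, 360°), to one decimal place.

Δλ = 55.1010°
y = sin Δλ · cos φ₂ = 0.744609
x = cos φ₁ sin φ₂ − sin φ₁ cos φ₂ cos Δλ = -0.621055
θ = atan2(y, x) = 129.8305° → 129.8305° (mod 360°)

129.8°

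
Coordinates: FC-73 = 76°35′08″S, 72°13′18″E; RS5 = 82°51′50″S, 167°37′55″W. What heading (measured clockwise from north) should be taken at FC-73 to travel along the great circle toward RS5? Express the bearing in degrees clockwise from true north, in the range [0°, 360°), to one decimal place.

159.7°

FC-73: φ = -76.58556°, λ = +72.22167°
RS5: φ = -82.86389°, λ = -167.63194°
Δλ = 120.1464°
y = sin Δλ · cos φ₂ = 0.107425
x = cos φ₁ sin φ₂ − sin φ₁ cos φ₂ cos Δλ = -0.290882
θ = atan2(y, x) = 159.7305° → 159.7305° (mod 360°)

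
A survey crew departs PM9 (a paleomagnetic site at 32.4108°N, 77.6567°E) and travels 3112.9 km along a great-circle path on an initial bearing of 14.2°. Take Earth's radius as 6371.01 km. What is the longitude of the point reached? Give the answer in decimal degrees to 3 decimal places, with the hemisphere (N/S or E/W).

δ = d/R = 3112.9/6371.01 = 0.488604 rad
φ₂ = arcsin(sin φ₁ cos δ + cos φ₁ sin δ cos θ)
   = arcsin(0.53599·0.88299 + 0.84423·0.46939·0.96945) = 59.02994°
λ₂ = λ₁ + atan2(sin θ sin δ cos φ₁, cos δ − sin φ₁ sin φ₂) = 90.58679°

90.587°E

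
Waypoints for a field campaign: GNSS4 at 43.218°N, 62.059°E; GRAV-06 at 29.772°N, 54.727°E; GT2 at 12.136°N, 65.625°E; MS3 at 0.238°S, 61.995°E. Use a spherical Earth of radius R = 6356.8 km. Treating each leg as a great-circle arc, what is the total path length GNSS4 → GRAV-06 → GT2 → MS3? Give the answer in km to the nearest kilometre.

GNSS4→GRAV-06: c = 0.255974 rad, d = 1627.17 km
GRAV-06→GT2: c = 0.354857 rad, d = 2255.76 km
GT2→MS3: c = 0.224937 rad, d = 1429.88 km
Total = 1627.17 + 2255.76 + 1429.88 = 5312.81 km

5313 km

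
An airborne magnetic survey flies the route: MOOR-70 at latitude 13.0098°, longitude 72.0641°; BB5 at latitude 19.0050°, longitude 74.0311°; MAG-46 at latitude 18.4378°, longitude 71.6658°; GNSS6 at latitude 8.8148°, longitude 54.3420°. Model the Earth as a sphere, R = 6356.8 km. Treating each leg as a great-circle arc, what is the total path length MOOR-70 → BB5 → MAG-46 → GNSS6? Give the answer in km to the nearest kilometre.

3103 km

MOOR-70→BB5: c = 0.109711 rad, d = 697.41 km
BB5→MAG-46: c = 0.040331 rad, d = 256.38 km
MAG-46→GNSS6: c = 0.338050 rad, d = 2148.92 km
Total = 697.41 + 256.38 + 2148.92 = 3102.70 km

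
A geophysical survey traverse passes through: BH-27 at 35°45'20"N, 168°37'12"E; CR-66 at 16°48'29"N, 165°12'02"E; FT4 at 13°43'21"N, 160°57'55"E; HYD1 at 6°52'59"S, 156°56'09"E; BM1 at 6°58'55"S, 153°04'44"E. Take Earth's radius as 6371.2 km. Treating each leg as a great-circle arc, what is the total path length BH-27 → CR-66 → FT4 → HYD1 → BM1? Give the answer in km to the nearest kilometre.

5463 km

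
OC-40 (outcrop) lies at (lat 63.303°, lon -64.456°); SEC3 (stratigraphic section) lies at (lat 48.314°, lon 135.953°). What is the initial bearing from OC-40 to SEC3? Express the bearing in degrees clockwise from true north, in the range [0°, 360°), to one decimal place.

Δλ = -159.5910°
y = sin Δλ · cos φ₂ = -0.231915
x = cos φ₁ sin φ₂ − sin φ₁ cos φ₂ cos Δλ = 0.892371
θ = atan2(y, x) = -14.5681° → 345.4319° (mod 360°)

345.4°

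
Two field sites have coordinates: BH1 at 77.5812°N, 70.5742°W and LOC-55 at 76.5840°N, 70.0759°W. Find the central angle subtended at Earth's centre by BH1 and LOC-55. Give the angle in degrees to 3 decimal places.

1.003°

Δφ = -0.9972°,  Δλ = 0.4983°
a = sin²(Δφ/2) + cos φ₁ cos φ₂ sin²(Δλ/2) = 0.000077
c = 2·arcsin(√a) = 0.017513 rad = 1.0034°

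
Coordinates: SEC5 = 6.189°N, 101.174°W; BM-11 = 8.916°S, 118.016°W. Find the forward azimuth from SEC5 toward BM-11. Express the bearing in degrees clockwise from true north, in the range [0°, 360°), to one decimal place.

Δλ = -16.8420°
y = sin Δλ · cos φ₂ = -0.286233
x = cos φ₁ sin φ₂ − sin φ₁ cos φ₂ cos Δλ = -0.256020
θ = atan2(y, x) = -131.8110° → 228.1890° (mod 360°)

228.2°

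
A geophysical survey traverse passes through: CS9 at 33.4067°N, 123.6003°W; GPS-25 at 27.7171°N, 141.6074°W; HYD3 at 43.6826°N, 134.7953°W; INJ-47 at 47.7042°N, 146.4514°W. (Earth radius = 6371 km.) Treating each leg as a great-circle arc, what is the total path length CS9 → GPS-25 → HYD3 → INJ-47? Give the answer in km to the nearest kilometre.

CS9→GPS-25: c = 0.287780 rad, d = 1833.45 km
GPS-25→HYD3: c = 0.294636 rad, d = 1877.12 km
HYD3→INJ-47: c = 0.158269 rad, d = 1008.33 km
Total = 1833.45 + 1877.12 + 1008.33 = 4718.90 km

4719 km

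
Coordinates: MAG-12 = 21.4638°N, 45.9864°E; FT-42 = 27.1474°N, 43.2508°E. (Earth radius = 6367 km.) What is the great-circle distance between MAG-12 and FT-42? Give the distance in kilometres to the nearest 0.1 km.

689.6 km

Δφ = 5.6836°,  Δλ = -2.7356°
a = sin²(Δφ/2) + cos φ₁ cos φ₂ sin²(Δλ/2) = 0.002930
c = 2·arcsin(√a) = 0.108310 rad = 6.2057°
d = R·c = 6367 × 0.108310 = 689.6 km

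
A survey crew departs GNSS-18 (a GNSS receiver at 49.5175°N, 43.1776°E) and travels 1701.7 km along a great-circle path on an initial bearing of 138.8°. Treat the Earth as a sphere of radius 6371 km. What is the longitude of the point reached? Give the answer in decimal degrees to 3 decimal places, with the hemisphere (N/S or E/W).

δ = d/R = 1701.7/6371 = 0.267101 rad
φ₂ = arcsin(sin φ₁ cos δ + cos φ₁ sin δ cos θ)
   = arcsin(0.76060·0.96454 + 0.64922·0.26394·-0.75241) = 37.20768°
λ₂ = λ₁ + atan2(sin θ sin δ cos φ₁, cos δ − sin φ₁ sin φ₂) = 55.78586°

55.786°E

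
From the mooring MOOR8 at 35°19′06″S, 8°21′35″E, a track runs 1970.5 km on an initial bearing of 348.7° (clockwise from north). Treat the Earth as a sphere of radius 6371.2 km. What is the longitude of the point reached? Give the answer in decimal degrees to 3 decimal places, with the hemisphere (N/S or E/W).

4.767°E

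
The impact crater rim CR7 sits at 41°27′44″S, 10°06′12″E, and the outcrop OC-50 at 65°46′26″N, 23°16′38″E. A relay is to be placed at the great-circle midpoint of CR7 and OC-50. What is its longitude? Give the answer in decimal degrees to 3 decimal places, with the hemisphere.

14.757°E

CR7: φ = -41.46222°, λ = +10.10333°
OC-50: φ = +65.77389°, λ = +23.27722°
Bx = cos φ₂ cos Δλ = 0.399540,  By = cos φ₂ sin Δλ = 0.093519
φₘ = atan2(sin φ₁ + sin φ₂, √((cos φ₁ + Bx)² + By²)) = 12.22743°
λₘ = λ₁ + atan2(By, cos φ₁ + Bx) = 14.75675°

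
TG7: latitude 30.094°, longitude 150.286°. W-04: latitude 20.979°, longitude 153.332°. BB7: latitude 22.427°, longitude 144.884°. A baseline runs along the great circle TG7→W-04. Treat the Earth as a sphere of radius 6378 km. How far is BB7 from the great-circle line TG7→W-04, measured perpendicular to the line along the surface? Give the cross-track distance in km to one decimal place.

δ₁₃ = central angle TG7→BB7 = 0.158227 rad  (haversine)
θ₁₃ = bearing TG7→BB7 = 213.524°,  θ₁₂ = bearing TG7→W-04 = 162.541°
dₓₜ = R·arcsin(sin δ₁₃ · sin(θ₁₃ − θ₁₂)) = 6378·arcsin(0.15757·sin(50.983°)) = 782.781 km
|dₓₜ| = 782.781 km

782.8 km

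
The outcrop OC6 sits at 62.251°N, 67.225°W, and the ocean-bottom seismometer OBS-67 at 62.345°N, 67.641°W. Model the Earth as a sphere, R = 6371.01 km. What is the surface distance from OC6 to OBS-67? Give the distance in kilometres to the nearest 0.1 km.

Δφ = 0.0940°,  Δλ = -0.4160°
a = sin²(Δφ/2) + cos φ₁ cos φ₂ sin²(Δλ/2) = 0.000004
c = 2·arcsin(√a) = 0.003753 rad = 0.2150°
d = R·c = 6371.01 × 0.003753 = 23.9 km

23.9 km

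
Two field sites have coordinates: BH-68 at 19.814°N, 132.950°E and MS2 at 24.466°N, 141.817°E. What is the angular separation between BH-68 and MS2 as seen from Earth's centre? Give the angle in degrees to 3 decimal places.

9.435°

Δφ = 4.6520°,  Δλ = 8.8670°
a = sin²(Δφ/2) + cos φ₁ cos φ₂ sin²(Δλ/2) = 0.006764
c = 2·arcsin(√a) = 0.164675 rad = 9.4352°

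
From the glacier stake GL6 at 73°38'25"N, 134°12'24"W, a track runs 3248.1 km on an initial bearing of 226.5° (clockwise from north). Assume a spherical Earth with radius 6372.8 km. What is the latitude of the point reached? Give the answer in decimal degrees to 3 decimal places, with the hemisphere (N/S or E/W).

47.984°N

GL6: φ = +73.64028°, λ = -134.20667°
δ = d/R = 3248.1/6372.8 = 0.509682 rad
φ₂ = arcsin(sin φ₁ cos δ + cos φ₁ sin δ cos θ)
   = arcsin(0.95951·0.87290 + 0.28167·0.48790·-0.68835) = 47.98424°
λ₂ = λ₁ + atan2(sin θ sin δ cos φ₁, cos δ − sin φ₁ sin φ₂) = -166.12759°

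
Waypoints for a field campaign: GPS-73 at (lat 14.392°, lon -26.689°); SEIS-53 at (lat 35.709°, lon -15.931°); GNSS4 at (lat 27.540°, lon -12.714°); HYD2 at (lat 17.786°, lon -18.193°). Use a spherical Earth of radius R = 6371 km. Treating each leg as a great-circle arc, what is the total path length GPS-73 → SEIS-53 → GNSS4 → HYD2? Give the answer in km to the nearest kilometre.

4781 km

GPS-73→SEIS-53: c = 0.408394 rad, d = 2601.88 km
SEIS-53→GNSS4: c = 0.150350 rad, d = 957.88 km
GNSS4→HYD2: c = 0.191673 rad, d = 1221.15 km
Total = 2601.88 + 957.88 + 1221.15 = 4780.91 km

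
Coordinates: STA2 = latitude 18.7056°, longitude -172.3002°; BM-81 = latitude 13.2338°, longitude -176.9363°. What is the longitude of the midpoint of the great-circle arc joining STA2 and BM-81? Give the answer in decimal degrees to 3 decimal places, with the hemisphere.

Bx = cos φ₂ cos Δλ = 0.970259,  By = cos φ₂ sin Δλ = -0.078681
φₘ = atan2(sin φ₁ + sin φ₂, √((cos φ₁ + Bx)² + By²)) = 15.98211°
λₘ = λ₁ + atan2(By, cos φ₁ + Bx) = -174.64997°

174.650°W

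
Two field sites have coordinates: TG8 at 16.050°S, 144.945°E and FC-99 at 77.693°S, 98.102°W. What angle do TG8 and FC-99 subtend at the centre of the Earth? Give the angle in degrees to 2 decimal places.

79.79°

Δφ = -61.6430°,  Δλ = 116.9530°
a = sin²(Δφ/2) + cos φ₁ cos φ₂ sin²(Δλ/2) = 0.411362
c = 2·arcsin(√a) = 1.392578 rad = 79.7888°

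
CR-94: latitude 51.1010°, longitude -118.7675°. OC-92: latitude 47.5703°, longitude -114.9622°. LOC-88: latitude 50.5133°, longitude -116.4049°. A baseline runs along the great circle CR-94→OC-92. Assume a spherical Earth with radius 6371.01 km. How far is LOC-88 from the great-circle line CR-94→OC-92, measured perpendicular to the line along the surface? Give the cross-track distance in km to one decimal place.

δ₁₃ = central angle CR-94→LOC-88 = 0.028002 rad  (haversine)
θ₁₃ = bearing CR-94→LOC-88 = 110.568°,  θ₁₂ = bearing CR-94→OC-92 = 143.461°
dₓₜ = R·arcsin(sin δ₁₃ · sin(θ₁₃ − θ₁₂)) = 6371.01·arcsin(0.02800·sin(-32.893°)) = -96.877 km
|dₓₜ| = 96.877 km

96.9 km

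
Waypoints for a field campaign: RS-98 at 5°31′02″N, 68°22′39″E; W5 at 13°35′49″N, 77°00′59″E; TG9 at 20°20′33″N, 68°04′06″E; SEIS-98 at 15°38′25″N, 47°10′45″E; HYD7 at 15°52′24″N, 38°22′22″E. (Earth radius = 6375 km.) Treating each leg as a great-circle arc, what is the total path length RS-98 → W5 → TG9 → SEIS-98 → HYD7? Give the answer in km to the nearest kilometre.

RS-98: φ = +5.51722°, λ = +68.37750°
W5: φ = +13.59694°, λ = +77.01639°
TG9: φ = +20.34250°, λ = +68.06833°
SEIS-98: φ = +15.64028°, λ = +47.17917°
HYD7: φ = +15.87333°, λ = +38.37278°
RS-98→W5: c = 0.204822 rad, d = 1305.74 km
W5→TG9: c = 0.190096 rad, d = 1211.86 km
TG9→SEIS-98: c = 0.356032 rad, d = 2269.70 km
SEIS-98→HYD7: c = 0.147970 rad, d = 943.31 km
Total = 1305.74 + 1211.86 + 2269.70 + 943.31 = 5730.61 km

5731 km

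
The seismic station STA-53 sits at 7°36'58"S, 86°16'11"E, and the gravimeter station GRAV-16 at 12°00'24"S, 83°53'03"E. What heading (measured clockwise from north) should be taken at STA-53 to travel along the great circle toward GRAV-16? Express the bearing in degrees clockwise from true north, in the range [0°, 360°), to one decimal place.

STA-53: φ = -7.61611°, λ = +86.26972°
GRAV-16: φ = -12.00667°, λ = +83.88417°
Δλ = -2.3856°
y = sin Δλ · cos φ₂ = -0.040713
x = cos φ₁ sin φ₂ − sin φ₁ cos φ₂ cos Δλ = -0.076667
θ = atan2(y, x) = -152.0300° → 207.9700° (mod 360°)

208.0°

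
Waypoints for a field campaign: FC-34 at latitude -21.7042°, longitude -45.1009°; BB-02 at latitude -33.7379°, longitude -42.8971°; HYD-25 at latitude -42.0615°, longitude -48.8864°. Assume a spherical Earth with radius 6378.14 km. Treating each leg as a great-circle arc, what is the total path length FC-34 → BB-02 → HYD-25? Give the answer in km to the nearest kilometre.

2422 km

FC-34→BB-02: c = 0.212751 rad, d = 1356.96 km
BB-02→HYD-25: c = 0.166950 rad, d = 1064.83 km
Total = 1356.96 + 1064.83 = 2421.79 km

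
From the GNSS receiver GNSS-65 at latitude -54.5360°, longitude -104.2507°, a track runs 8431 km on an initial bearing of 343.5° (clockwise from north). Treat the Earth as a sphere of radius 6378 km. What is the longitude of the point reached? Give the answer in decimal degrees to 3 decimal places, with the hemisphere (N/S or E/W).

δ = d/R = 8431/6378 = 1.321888 rad
φ₂ = arcsin(sin φ₁ cos δ + cos φ₁ sin δ cos θ)
   = arcsin(-0.81448·0.24635 + 0.58019·0.96918·0.95882) = 19.78616°
λ₂ = λ₁ + atan2(sin θ sin δ cos φ₁, cos δ − sin φ₁ sin φ₂) = -121.26036°

121.260°W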